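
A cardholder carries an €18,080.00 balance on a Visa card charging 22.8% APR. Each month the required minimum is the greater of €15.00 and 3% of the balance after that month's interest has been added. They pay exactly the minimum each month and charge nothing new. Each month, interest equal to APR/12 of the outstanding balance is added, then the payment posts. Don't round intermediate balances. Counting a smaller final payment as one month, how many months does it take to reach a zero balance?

Monthly rate r = 22.8%/12 = 1.9% = 0.019.
While 3% of the post-interest balance exceeds €15.00, each month B ← (B·(1+r))·(1 − 0.03), i.e. B shrinks by the factor (1+r)·0.97 = 0.98843.
This holds for months 1–310. Entering month 311 the balance is €490.27; 3% of the post-interest balance is now below €15.00, so the flat €15.00 minimum applies from here.
From month 311 a fixed €15.00 at rate r clears €490.27 in 52 more payments. Total: 310 + 52 = 362 months.

362 months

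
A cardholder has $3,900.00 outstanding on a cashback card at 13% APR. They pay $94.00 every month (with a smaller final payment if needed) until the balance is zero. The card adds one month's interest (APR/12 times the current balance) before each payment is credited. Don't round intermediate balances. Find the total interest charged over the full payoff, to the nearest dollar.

$1,307

Monthly rate r = 13%/12 = 1.08333% = 0.0108333.
Payoff takes n = ⌈−ln(1 − rB₀/P)/ln(1+r)⌉ = ⌈55.394⌉ = 56 payments; the last is $37.12.
Total paid = 55·$94.00 + $37.12 = $5,207.12.
Total interest = total paid − principal = $5,207.12 − $3,900.00 = $1,307.12.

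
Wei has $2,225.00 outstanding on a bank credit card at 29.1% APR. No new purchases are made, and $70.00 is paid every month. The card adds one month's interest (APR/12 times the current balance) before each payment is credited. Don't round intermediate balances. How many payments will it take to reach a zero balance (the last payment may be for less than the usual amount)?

62 months

Monthly rate r = 29.1%/12 = 2.425% = 0.02425.
Recurrence: B ← B·(1+r) − $70.00.
Month 1: interest $53.96; balance after payment $2,208.96.
Month 2: interest $53.57; balance after payment $2,192.52.
Closed form: n = −ln(1 − rB₀/P)/ln(1+r) = −ln(0.2292)/ln(1.02425) ≈ 61.483, so the balance reaches zero during payment 62.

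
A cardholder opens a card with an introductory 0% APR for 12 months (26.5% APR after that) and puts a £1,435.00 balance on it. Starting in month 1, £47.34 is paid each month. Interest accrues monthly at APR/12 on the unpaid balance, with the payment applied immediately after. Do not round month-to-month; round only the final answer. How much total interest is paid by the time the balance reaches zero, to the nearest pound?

Promo months 1–12 at r₀ = 0%/12 = 0; months 13+ at r₁ = 26.5%/12 = 0.0220833.
After month 12 (no interest yet): B = £1,435.00 − 12·£47.34 = £866.92.
Then at r₁ with £47.34/mo: n₂ = −ln(1 − r₁·B/P)/ln(1+r₁) ≈ 23.72 → 24 more payments.
Total paid = 35·£47.34 + £34.35 = £1,691.25; interest = £1,691.25 − £1,435.00 = £256.25.

£256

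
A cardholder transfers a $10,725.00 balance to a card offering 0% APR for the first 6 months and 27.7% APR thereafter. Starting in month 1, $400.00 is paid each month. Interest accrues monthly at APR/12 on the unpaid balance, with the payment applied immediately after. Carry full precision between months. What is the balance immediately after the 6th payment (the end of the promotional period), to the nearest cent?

$8,325.00

Promo months 1–6 at r₀ = 0%/12 = 0; months 7+ at r₁ = 27.7%/12 = 0.0230833.
After month 6 (no interest yet): B = $10,725.00 − 6·$400.00 = $8,325.00.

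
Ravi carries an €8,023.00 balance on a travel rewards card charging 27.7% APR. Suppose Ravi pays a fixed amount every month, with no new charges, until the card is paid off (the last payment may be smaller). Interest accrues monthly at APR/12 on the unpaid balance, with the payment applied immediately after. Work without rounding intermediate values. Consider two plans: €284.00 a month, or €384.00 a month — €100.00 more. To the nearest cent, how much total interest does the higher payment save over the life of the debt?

Monthly rate r = 27.7%/12 = 2.30833% = 0.0230833.
At €284.00/mo: n = ⌈−ln(1 − rB₀/P)/ln(1+r)⌉ = 47 payments (last €76.41); total interest = total paid − €8,023.00 = €5,117.41.
At €384.00/mo: 29 payments (last €326.07); total interest €3,055.07.
Interest saved = €5,117.41 − €3,055.07 = €2,062.34.

€2,062.34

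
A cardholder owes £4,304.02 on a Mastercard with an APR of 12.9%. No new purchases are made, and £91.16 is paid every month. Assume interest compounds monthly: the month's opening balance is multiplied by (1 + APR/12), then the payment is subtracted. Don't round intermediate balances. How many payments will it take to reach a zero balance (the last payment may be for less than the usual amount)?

Monthly rate r = 12.9%/12 = 1.075% = 0.01075.
Recurrence: B ← B·(1+r) − £91.16.
Month 1: interest £46.27; balance after payment £4,259.13.
Month 2: interest £45.79; balance after payment £4,213.75.
Closed form: n = −ln(1 − rB₀/P)/ln(1+r) = −ln(0.49245)/ln(1.01075) ≈ 66.248, so the balance reaches zero during payment 67.

67 months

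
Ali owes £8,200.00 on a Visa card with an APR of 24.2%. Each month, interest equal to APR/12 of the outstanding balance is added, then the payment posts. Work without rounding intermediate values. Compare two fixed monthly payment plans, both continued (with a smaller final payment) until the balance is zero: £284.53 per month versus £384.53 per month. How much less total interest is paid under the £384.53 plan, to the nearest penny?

£1,575.57

Monthly rate r = 24.2%/12 = 2.01667% = 0.0201667.
At £284.53/mo: n = ⌈−ln(1 − rB₀/P)/ln(1+r)⌉ = 44 payments (last £168.92); total interest = total paid − £8,200.00 = £4,203.71.
At £384.53/mo: 29 payments (last £61.30); total interest £2,628.14.
Interest saved = £4,203.71 − £2,628.14 = £1,575.57.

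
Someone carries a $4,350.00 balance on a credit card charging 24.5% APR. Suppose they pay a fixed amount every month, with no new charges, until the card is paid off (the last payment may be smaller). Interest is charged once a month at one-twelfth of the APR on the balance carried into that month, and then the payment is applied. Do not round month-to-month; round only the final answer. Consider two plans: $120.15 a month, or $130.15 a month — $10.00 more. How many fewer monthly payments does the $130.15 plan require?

10 fewer payments

Monthly rate r = 24.5%/12 = 2.04167% = 0.0204167.
At $120.15/mo: n = ⌈−ln(1 − rB₀/P)/ln(1+r)⌉ = 67 payments (last $59.73); total interest = total paid − $4,350.00 = $3,639.63.
At $130.15/mo: 57 payments (last $97.48); total interest $3,035.88.
Payments saved = 67 − 57 = 10.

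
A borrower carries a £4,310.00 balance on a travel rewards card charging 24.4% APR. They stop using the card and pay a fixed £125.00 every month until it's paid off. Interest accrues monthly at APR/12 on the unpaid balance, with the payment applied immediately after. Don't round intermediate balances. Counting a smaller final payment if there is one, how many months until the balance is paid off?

Monthly rate r = 24.4%/12 = 2.03333% = 0.0203333.
Recurrence: B ← B·(1+r) − £125.00.
Month 1: interest £87.64; balance after payment £4,272.64.
Month 2: interest £86.88; balance after payment £4,234.51.
Closed form: n = −ln(1 − rB₀/P)/ln(1+r) = −ln(0.29891)/ln(1.02033) ≈ 59.993, so the balance reaches zero during payment 60.

60 payments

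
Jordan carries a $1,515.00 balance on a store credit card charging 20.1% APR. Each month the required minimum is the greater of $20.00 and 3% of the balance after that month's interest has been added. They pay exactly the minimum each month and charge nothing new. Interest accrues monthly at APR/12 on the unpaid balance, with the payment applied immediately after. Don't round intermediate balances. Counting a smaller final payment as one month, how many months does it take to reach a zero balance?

109 months

Monthly rate r = 20.1%/12 = 1.675% = 0.01675.
While 3% of the post-interest balance exceeds $20.00, each month B ← (B·(1+r))·(1 − 0.03), i.e. B shrinks by the factor (1+r)·0.97 = 0.98625.
This holds for months 1–61. Entering month 62 the balance is $650.96; 3% of the post-interest balance is now below $20.00, so the flat $20.00 minimum applies from here.
From month 62 a fixed $20.00 at rate r clears $650.96 in 48 more payments. Total: 61 + 48 = 109 months.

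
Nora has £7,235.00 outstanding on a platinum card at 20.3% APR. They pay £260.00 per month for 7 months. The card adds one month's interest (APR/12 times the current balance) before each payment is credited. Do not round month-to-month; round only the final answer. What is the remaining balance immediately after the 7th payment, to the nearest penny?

Monthly rate r = 20.3%/12 = 1.69167% = 0.0169167.
Each month: B ← B·(1+r) − £260.00.
Month 1: interest £122.39; balance after payment £7,097.39.
Month 2: interest £120.06; balance after payment £6,957.46.
Month 3: interest £117.70; balance after payment £6,815.15.
Month 4: interest £115.29; balance after payment £6,670.44.
Month 5: interest £112.84; balance after payment £6,523.28.
Month 6: interest £110.35; balance after payment £6,373.64.
Month 7: interest £107.82; balance after payment £6,221.46.

£6,221.46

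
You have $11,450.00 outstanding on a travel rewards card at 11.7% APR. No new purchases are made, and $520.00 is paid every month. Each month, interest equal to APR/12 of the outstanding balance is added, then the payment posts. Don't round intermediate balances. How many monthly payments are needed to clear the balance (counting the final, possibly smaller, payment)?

Monthly rate r = 11.7%/12 = 0.975% = 0.00975.
Recurrence: B ← B·(1+r) − $520.00.
Month 1: interest $111.64; balance after payment $11,041.64.
Month 2: interest $107.66; balance after payment $10,629.29.
Closed form: n = −ln(1 − rB₀/P)/ln(1+r) = −ln(0.78531)/ln(1.00975) ≈ 24.908, so the balance reaches zero during payment 25.

25 payments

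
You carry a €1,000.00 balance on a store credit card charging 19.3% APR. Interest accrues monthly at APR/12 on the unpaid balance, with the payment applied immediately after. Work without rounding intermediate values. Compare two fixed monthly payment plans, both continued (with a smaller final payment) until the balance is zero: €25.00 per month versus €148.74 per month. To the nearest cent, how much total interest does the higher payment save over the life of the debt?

Monthly rate r = 19.3%/12 = 1.60833% = 0.0160833.
At €25.00/mo: n = ⌈−ln(1 − rB₀/P)/ln(1+r)⌉ = 65 payments (last €15.42); total interest = total paid − €1,000.00 = €615.42.
At €148.74/mo: 8 payments (last €25.79); total interest €66.97.
Interest saved = €615.42 − €66.97 = €548.45.

€548.45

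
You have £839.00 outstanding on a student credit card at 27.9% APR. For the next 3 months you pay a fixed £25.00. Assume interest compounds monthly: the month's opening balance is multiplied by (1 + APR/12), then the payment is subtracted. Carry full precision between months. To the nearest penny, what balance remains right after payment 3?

Monthly rate r = 27.9%/12 = 2.325% = 0.02325.
Each month: B ← B·(1+r) − £25.00.
Month 1: interest £19.51; balance after payment £833.51.
Month 2: interest £19.38; balance after payment £827.89.
Month 3: interest £19.25; balance after payment £822.13.

£822.13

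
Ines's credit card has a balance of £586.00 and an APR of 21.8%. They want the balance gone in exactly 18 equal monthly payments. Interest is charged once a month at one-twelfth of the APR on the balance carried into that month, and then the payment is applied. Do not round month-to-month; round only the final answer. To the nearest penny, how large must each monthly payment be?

Monthly rate r = 21.8%/12 = 1.81667% = 0.0181667.
Level-payment amortization: P = B₀·r / (1 − (1+r)^(−n)) = 586.00·0.0181667 / (1 − 1.01817^(−18)).
Denominator 1 − (1+r)^(−18) = 0.276796941.
P = 10.6457 / 0.276796941 ≈ 38.46.

£38.46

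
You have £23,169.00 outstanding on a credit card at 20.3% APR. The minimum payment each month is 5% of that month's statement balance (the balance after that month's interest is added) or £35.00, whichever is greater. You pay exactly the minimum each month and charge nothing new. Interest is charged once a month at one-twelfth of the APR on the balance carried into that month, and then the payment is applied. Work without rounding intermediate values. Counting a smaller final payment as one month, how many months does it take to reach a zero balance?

Monthly rate r = 20.3%/12 = 1.69167% = 0.0169167.
While 5% of the post-interest balance exceeds £35.00, each month B ← (B·(1+r))·(1 − 0.05), i.e. B shrinks by the factor (1+r)·0.95 = 0.96607.
This holds for months 1–102. Entering month 103 the balance is £685.21; 5% of the post-interest balance is now below £35.00, so the flat £35.00 minimum applies from here.
From month 103 a fixed £35.00 at rate r clears £685.21 in 24 more payments. Total: 102 + 24 = 126 months.

126 months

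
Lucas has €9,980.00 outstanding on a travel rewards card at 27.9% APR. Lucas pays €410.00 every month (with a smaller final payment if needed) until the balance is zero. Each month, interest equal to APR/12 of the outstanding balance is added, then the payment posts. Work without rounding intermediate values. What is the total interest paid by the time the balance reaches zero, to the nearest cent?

€4,908.60

Monthly rate r = 27.9%/12 = 2.325% = 0.02325.
Payoff takes n = ⌈−ln(1 − rB₀/P)/ln(1+r)⌉ = ⌈36.311⌉ = 37 payments; the last is €128.60.
Total paid = 36·€410.00 + €128.60 = €14,888.60.
Total interest = total paid − principal = €14,888.60 − €9,980.00 = €4,908.60.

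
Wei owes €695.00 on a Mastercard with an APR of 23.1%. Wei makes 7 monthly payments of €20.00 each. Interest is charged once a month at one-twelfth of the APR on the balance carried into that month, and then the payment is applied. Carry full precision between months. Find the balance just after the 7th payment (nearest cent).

€645.89

Monthly rate r = 23.1%/12 = 1.925% = 0.01925.
Each month: B ← B·(1+r) − €20.00.
Month 1: interest €13.38; balance after payment €688.38.
Month 2: interest €13.25; balance after payment €681.63.
Month 3: interest €13.12; balance after payment €674.75.
Month 4: interest €12.99; balance after payment €667.74.
Month 5: interest €12.85; balance after payment €660.59.
Month 6: interest €12.72; balance after payment €653.31.
Month 7: interest €12.58; balance after payment €645.89.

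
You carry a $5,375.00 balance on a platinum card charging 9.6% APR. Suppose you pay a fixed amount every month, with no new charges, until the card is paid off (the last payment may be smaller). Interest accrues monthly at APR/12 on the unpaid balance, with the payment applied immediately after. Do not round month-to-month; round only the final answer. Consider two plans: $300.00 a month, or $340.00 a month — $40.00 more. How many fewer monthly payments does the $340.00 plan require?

3 fewer payments

Monthly rate r = 9.6%/12 = 0.8% = 0.008.
At $300.00/mo: n = ⌈−ln(1 − rB₀/P)/ln(1+r)⌉ = 20 payments (last $124.96); total interest = total paid − $5,375.00 = $449.96.
At $340.00/mo: 17 payments (last $329.57); total interest $394.57.
Payments saved = 20 − 17 = 3.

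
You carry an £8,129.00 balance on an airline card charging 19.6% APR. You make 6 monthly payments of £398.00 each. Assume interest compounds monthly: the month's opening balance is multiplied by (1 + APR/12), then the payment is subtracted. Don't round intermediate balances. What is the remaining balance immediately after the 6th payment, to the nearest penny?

Monthly rate r = 19.6%/12 = 1.63333% = 0.0163333.
Each month: B ← B·(1+r) − £398.00.
Month 1: interest £132.77; balance after payment £7,863.77.
Month 2: interest £128.44; balance after payment £7,594.22.
Month 3: interest £124.04; balance after payment £7,320.25.
Month 4: interest £119.56; balance after payment £7,041.82.
Month 5: interest £115.02; balance after payment £6,758.83.
Month 6: interest £110.39; balance after payment £6,471.23.

£6,471.23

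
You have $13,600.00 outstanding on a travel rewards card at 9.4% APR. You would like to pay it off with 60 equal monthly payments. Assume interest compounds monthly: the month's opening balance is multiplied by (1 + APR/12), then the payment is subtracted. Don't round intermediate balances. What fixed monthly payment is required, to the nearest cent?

$284.96

Monthly rate r = 9.4%/12 = 0.783333% = 0.00783333.
Level-payment amortization: P = B₀·r / (1 − (1+r)^(−n)) = 13600.00·0.00783333 / (1 − 1.00783^(−60)).
Denominator 1 − (1+r)^(−60) = 0.373852131.
P = 106.533 / 0.373852131 ≈ 284.96.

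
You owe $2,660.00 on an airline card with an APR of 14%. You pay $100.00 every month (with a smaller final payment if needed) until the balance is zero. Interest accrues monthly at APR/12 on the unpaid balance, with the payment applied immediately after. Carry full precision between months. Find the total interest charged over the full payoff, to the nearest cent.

Monthly rate r = 14%/12 = 1.16667% = 0.0116667.
Payoff takes n = ⌈−ln(1 − rB₀/P)/ln(1+r)⌉ = ⌈32.032⌉ = 33 payments; the last is $3.25.
Total paid = 32·$100.00 + $3.25 = $3,203.25.
Total interest = total paid − principal = $3,203.25 − $2,660.00 = $543.25.

$543.25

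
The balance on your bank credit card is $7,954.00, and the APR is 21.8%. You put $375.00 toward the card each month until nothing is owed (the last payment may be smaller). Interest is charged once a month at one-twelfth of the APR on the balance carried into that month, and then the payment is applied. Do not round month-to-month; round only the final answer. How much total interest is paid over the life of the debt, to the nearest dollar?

$2,183

Monthly rate r = 21.8%/12 = 1.81667% = 0.0181667.
Payoff takes n = ⌈−ln(1 − rB₀/P)/ln(1+r)⌉ = ⌈27.032⌉ = 28 payments; the last is $11.92.
Total paid = 27·$375.00 + $11.92 = $10,136.92.
Total interest = total paid − principal = $10,136.92 − $7,954.00 = $2,182.92.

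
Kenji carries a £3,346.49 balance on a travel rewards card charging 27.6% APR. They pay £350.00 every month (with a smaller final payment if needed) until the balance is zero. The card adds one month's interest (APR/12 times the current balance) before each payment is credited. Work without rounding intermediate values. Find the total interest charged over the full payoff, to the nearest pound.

Monthly rate r = 27.6%/12 = 2.3% = 0.023.
Payoff takes n = ⌈−ln(1 − rB₀/P)/ln(1+r)⌉ = ⌈10.921⌉ = 11 payments; the last is £322.80.
Total paid = 10·£350.00 + £322.80 = £3,822.80.
Total interest = total paid − principal = £3,822.80 − £3,346.49 = £476.31.

£476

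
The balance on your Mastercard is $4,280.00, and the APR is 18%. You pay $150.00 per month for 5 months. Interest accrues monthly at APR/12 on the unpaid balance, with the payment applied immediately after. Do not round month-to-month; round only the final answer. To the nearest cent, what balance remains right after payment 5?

$3,837.94

Monthly rate r = 18%/12 = 1.5% = 0.015.
Each month: B ← B·(1+r) − $150.00.
Month 1: interest $64.20; balance after payment $4,194.20.
Month 2: interest $62.91; balance after payment $4,107.11.
Month 3: interest $61.61; balance after payment $4,018.72.
Month 4: interest $60.28; balance after payment $3,929.00.
Month 5: interest $58.94; balance after payment $3,837.94.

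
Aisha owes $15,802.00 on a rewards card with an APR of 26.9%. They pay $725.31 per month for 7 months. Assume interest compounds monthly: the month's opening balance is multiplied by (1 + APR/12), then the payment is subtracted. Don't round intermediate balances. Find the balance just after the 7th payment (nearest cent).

$13,023.07

Monthly rate r = 26.9%/12 = 2.24167% = 0.0224167.
Each month: B ← B·(1+r) − $725.31.
Month 1: interest $354.23; balance after payment $15,430.92.
Month 2: interest $345.91; balance after payment $15,051.52.
Month 3: interest $337.40; balance after payment $14,663.61.
Month 4: interest $328.71; balance after payment $14,267.01.
Month 5: interest $319.82; balance after payment $13,861.52.
Month 6: interest $310.73; balance after payment $13,446.94.
Month 7: interest $301.44; balance after payment $13,023.07.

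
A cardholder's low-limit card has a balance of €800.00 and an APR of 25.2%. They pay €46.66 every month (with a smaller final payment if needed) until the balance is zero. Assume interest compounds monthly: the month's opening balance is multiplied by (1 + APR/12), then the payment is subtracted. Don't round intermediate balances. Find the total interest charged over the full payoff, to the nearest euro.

Monthly rate r = 25.2%/12 = 2.1% = 0.021.
Payoff takes n = ⌈−ln(1 − rB₀/P)/ln(1+r)⌉ = ⌈21.478⌉ = 22 payments; the last is €22.42.
Total paid = 21·€46.66 + €22.42 = €1,002.28.
Total interest = total paid − principal = €1,002.28 − €800.00 = €202.28.

€202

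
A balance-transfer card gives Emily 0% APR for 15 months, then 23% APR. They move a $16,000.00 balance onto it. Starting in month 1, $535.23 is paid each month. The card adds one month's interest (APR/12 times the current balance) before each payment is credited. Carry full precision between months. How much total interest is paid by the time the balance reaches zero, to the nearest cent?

$1,505.33

Promo months 1–15 at r₀ = 0%/12 = 0; months 16+ at r₁ = 23%/12 = 0.0191667.
After month 15 (no interest yet): B = $16,000.00 − 15·$535.23 = $7,971.55.
Then at r₁ with $535.23/mo: n₂ = −ln(1 − r₁·B/P)/ln(1+r₁) ≈ 17.70 → 18 more payments.
Total paid = 32·$535.23 + $377.97 = $17,505.33; interest = $17,505.33 − $16,000.00 = $1,505.33.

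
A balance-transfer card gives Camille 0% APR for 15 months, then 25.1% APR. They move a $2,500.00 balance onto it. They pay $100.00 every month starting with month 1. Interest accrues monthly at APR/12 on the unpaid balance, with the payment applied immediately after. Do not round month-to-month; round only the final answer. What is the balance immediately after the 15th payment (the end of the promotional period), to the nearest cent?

$1,000.00

Promo months 1–15 at r₀ = 0%/12 = 0; months 16+ at r₁ = 25.1%/12 = 0.0209167.
After month 15 (no interest yet): B = $2,500.00 − 15·$100.00 = $1,000.00.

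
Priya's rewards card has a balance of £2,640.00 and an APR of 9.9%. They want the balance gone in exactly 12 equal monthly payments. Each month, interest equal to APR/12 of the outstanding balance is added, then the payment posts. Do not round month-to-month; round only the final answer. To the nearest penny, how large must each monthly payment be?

Monthly rate r = 9.9%/12 = 0.825% = 0.00825.
Level-payment amortization: P = B₀·r / (1 − (1+r)^(−n)) = 2640.00·0.00825 / (1 − 1.00825^(−12)).
Denominator 1 − (1+r)^(−12) = 0.0938893564.
P = 21.78 / 0.0938893564 ≈ 231.98.

£231.98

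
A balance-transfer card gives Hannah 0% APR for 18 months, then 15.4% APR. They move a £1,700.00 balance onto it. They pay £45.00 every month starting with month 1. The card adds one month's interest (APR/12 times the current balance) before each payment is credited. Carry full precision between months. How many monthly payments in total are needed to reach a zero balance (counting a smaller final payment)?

41 months

Promo months 1–18 at r₀ = 0%/12 = 0; months 19+ at r₁ = 15.4%/12 = 0.0128333.
After month 18 (no interest yet): B = £1,700.00 − 18·£45.00 = £890.00.
Then at r₁ with £45.00/mo: n₂ = −ln(1 − r₁·B/P)/ln(1+r₁) ≈ 22.96 → 23 more payments.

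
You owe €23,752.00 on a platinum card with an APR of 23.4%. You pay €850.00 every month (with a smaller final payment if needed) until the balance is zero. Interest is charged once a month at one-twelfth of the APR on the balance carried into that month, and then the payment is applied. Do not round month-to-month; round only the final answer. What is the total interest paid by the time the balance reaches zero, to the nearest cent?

€10,898.37

Monthly rate r = 23.4%/12 = 1.95% = 0.0195.
Payoff takes n = ⌈−ln(1 − rB₀/P)/ln(1+r)⌉ = ⌈40.763⌉ = 41 payments; the last is €650.37.
Total paid = 40·€850.00 + €650.37 = €34,650.37.
Total interest = total paid − principal = €34,650.37 − €23,752.00 = €10,898.37.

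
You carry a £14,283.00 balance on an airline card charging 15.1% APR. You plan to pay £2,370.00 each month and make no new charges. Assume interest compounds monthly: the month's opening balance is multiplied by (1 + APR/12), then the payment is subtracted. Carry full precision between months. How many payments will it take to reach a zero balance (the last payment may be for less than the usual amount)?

Monthly rate r = 15.1%/12 = 1.25833% = 0.0125833.
Recurrence: B ← B·(1+r) − £2,370.00.
Month 1: interest £179.73; balance after payment £12,092.73.
Month 2: interest £152.17; balance after payment £9,874.89.
Closed form: n = −ln(1 − rB₀/P)/ln(1+r) = −ln(0.92417)/ln(1.01258) ≈ 6.307, so the balance reaches zero during payment 7.

7 months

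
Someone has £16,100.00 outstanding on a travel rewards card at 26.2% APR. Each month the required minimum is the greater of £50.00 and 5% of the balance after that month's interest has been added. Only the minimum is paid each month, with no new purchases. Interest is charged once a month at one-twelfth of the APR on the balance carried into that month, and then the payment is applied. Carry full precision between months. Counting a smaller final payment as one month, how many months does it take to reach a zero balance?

121 months

Monthly rate r = 26.2%/12 = 2.18333% = 0.0218333.
While 5% of the post-interest balance exceeds £50.00, each month B ← (B·(1+r))·(1 − 0.05), i.e. B shrinks by the factor (1+r)·0.95 = 0.97074.
This holds for months 1–95. Entering month 96 the balance is £958.68; 5% of the post-interest balance is now below £50.00, so the flat £50.00 minimum applies from here.
From month 96 a fixed £50.00 at rate r clears £958.68 in 26 more payments. Total: 95 + 26 = 121 months.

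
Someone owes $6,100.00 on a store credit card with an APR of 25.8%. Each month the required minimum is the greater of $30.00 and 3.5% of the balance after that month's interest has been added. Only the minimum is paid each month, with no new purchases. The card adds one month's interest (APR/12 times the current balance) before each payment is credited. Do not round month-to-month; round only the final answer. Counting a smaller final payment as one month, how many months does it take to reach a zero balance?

Monthly rate r = 25.8%/12 = 2.15% = 0.0215.
While 3.5% of the post-interest balance exceeds $30.00, each month B ← (B·(1+r))·(1 − 0.035), i.e. B shrinks by the factor (1+r)·0.965 = 0.98575.
This holds for months 1–139. Entering month 140 the balance is $829.39; 3.5% of the post-interest balance is now below $30.00, so the flat $30.00 minimum applies from here.
From month 140 a fixed $30.00 at rate r clears $829.39 in 43 more payments. Total: 139 + 43 = 182 months.

182 months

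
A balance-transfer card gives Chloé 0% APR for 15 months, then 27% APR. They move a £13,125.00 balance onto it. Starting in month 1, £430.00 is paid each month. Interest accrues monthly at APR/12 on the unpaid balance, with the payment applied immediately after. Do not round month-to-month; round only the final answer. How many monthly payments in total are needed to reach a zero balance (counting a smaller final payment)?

35 months

Promo months 1–15 at r₀ = 0%/12 = 0; months 16+ at r₁ = 27%/12 = 0.0225.
After month 15 (no interest yet): B = £13,125.00 − 15·£430.00 = £6,675.00.
Then at r₁ with £430.00/mo: n₂ = −ln(1 − r₁·B/P)/ln(1+r₁) ≈ 19.31 → 20 more payments.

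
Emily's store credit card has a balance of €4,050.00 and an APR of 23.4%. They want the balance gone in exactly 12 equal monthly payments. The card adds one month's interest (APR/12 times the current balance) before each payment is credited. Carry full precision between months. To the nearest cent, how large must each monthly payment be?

€381.79

Monthly rate r = 23.4%/12 = 1.95% = 0.0195.
Level-payment amortization: P = B₀·r / (1 − (1+r)^(−n)) = 4050.00·0.0195 / (1 − 1.0195^(−12)).
Denominator 1 − (1+r)^(−12) = 0.206853817.
P = 78.975 / 0.206853817 ≈ 381.79.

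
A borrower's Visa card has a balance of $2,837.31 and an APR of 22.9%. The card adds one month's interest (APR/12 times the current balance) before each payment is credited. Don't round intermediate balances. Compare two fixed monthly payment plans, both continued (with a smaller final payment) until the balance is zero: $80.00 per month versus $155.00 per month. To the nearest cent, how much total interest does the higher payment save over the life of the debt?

Monthly rate r = 22.9%/12 = 1.90833% = 0.0190833.
At $80.00/mo: n = ⌈−ln(1 − rB₀/P)/ln(1+r)⌉ = 60 payments (last $60.35); total interest = total paid − $2,837.31 = $1,943.04.
At $155.00/mo: 23 payments (last $113.99); total interest $686.68.
Interest saved = $1,943.04 − $686.68 = $1,256.36.

$1,256.36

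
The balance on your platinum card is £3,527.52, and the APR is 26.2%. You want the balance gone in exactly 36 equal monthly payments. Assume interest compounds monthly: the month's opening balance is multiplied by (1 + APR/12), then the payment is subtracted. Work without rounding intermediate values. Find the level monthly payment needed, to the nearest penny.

£142.50

Monthly rate r = 26.2%/12 = 2.18333% = 0.0218333.
Level-payment amortization: P = B₀·r / (1 − (1+r)^(−n)) = 3527.52·0.0218333 / (1 − 1.02183^(−36)).
Denominator 1 − (1+r)^(−36) = 0.540466017.
P = 77.0175 / 0.540466017 ≈ 142.50.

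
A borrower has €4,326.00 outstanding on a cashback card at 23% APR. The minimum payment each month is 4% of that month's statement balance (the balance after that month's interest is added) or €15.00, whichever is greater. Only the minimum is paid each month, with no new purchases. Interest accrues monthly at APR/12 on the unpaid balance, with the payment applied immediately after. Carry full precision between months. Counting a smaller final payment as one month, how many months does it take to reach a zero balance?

Monthly rate r = 23%/12 = 1.91667% = 0.0191667.
While 4% of the post-interest balance exceeds €15.00, each month B ← (B·(1+r))·(1 − 0.04), i.e. B shrinks by the factor (1+r)·0.96 = 0.9784.
This holds for months 1–113. Entering month 114 the balance is €366.81; 4% of the post-interest balance is now below €15.00, so the flat €15.00 minimum applies from here.
From month 114 a fixed €15.00 at rate r clears €366.81 in 34 more payments. Total: 113 + 34 = 147 months.

147 months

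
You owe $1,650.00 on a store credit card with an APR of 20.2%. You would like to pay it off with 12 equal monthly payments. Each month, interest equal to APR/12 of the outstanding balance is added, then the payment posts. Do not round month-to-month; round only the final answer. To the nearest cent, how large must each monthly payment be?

Monthly rate r = 20.2%/12 = 1.68333% = 0.0168333.
Level-payment amortization: P = B₀·r / (1 − (1+r)^(−n)) = 1650.00·0.0168333 / (1 − 1.01683^(−12)).
Denominator 1 − (1+r)^(−12) = 0.181530115.
P = 27.775 / 0.181530115 ≈ 153.00.

$153.00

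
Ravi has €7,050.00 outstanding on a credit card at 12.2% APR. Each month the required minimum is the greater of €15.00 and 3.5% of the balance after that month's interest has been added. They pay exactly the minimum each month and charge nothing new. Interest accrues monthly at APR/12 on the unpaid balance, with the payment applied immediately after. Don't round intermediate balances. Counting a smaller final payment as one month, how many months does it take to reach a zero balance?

Monthly rate r = 12.2%/12 = 1.01667% = 0.0101667.
While 3.5% of the post-interest balance exceeds €15.00, each month B ← (B·(1+r))·(1 − 0.035), i.e. B shrinks by the factor (1+r)·0.965 = 0.97481.
This holds for months 1–111. Entering month 112 the balance is €415.29; 3.5% of the post-interest balance is now below €15.00, so the flat €15.00 minimum applies from here.
From month 112 a fixed €15.00 at rate r clears €415.29 in 33 more payments. Total: 111 + 33 = 144 months.

144 months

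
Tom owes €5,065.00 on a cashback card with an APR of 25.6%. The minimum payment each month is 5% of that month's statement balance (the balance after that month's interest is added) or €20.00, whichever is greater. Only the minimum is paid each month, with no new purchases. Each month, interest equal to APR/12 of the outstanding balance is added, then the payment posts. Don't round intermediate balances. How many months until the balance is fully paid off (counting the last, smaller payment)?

Monthly rate r = 25.6%/12 = 2.13333% = 0.0213333.
While 5% of the post-interest balance exceeds €20.00, each month B ← (B·(1+r))·(1 − 0.05), i.e. B shrinks by the factor (1+r)·0.95 = 0.97027.
This holds for months 1–85. Entering month 86 the balance is €389.34; 5% of the post-interest balance is now below €20.00, so the flat €20.00 minimum applies from here.
From month 86 a fixed €20.00 at rate r clears €389.34 in 26 more payments. Total: 85 + 26 = 111 months.

111 months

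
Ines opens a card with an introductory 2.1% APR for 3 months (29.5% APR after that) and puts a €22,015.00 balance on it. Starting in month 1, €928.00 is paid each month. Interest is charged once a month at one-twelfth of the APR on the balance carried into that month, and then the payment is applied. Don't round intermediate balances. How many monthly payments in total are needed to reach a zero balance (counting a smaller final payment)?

33 months

Promo months 1–3 at r₀ = 2.1%/12 = 0.00175; months 4+ at r₁ = 29.5%/12 = 0.0245833.
After month 3: iterate B ← B·(1+r₀) − €928.00 for 3 months → €19,341.91.
Then at r₁ with €928.00/mo: n₂ = −ln(1 − r₁·B/P)/ln(1+r₁) ≈ 29.57 → 30 more payments.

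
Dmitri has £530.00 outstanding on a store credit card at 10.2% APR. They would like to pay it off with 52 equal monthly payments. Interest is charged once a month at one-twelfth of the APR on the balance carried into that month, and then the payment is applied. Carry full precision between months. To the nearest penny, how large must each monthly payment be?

£12.65

Monthly rate r = 10.2%/12 = 0.85% = 0.0085.
Level-payment amortization: P = B₀·r / (1 − (1+r)^(−n)) = 530.00·0.0085 / (1 − 1.0085^(−52)).
Denominator 1 − (1+r)^(−52) = 0.356048636.
P = 4.505 / 0.356048636 ≈ 12.65.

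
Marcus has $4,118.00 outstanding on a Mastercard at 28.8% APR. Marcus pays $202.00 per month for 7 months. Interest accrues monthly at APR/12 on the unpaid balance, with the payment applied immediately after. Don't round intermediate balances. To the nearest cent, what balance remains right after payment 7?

$3,341.70

Monthly rate r = 28.8%/12 = 2.4% = 0.024.
Each month: B ← B·(1+r) − $202.00.
Month 1: interest $98.83; balance after payment $4,014.83.
Month 2: interest $96.36; balance after payment $3,909.19.
Month 3: interest $93.82; balance after payment $3,801.01.
Month 4: interest $91.22; balance after payment $3,690.23.
Month 5: interest $88.57; balance after payment $3,576.80.
Month 6: interest $85.84; balance after payment $3,460.64.
Month 7: interest $83.06; balance after payment $3,341.70.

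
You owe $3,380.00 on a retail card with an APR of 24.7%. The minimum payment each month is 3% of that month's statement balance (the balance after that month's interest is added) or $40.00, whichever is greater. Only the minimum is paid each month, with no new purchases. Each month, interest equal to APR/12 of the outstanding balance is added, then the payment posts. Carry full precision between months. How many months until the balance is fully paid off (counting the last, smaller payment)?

150 months

Monthly rate r = 24.7%/12 = 2.05833% = 0.0205833.
While 3% of the post-interest balance exceeds $40.00, each month B ← (B·(1+r))·(1 − 0.03), i.e. B shrinks by the factor (1+r)·0.97 = 0.98997.
This holds for months 1–95. Entering month 96 the balance is $1,296.69; 3% of the post-interest balance is now below $40.00, so the flat $40.00 minimum applies from here.
From month 96 a fixed $40.00 at rate r clears $1,296.69 in 55 more payments. Total: 95 + 55 = 150 months.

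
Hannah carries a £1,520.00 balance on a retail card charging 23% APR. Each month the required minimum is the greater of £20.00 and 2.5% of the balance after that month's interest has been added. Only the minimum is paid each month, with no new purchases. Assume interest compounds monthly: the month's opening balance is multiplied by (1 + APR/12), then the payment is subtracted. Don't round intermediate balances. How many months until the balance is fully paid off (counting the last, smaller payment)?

Monthly rate r = 23%/12 = 1.91667% = 0.0191667.
While 2.5% of the post-interest balance exceeds £20.00, each month B ← (B·(1+r))·(1 − 0.025), i.e. B shrinks by the factor (1+r)·0.975 = 0.99369.
This holds for months 1–105. Entering month 106 the balance is £781.76; 2.5% of the post-interest balance is now below £20.00, so the flat £20.00 minimum applies from here.
From month 106 a fixed £20.00 at rate r clears £781.76 in 73 more payments. Total: 105 + 73 = 178 months.

178 months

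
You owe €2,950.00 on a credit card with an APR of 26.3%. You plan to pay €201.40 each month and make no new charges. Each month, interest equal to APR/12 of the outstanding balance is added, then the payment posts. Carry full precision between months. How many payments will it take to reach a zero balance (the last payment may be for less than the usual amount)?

Monthly rate r = 26.3%/12 = 2.19167% = 0.0219167.
Recurrence: B ← B·(1+r) − €201.40.
Month 1: interest €64.65; balance after payment €2,813.25.
Month 2: interest €61.66; balance after payment €2,673.51.
Closed form: n = −ln(1 − rB₀/P)/ln(1+r) = −ln(0.67898)/ln(1.02192) ≈ 17.858, so the balance reaches zero during payment 18.

18 months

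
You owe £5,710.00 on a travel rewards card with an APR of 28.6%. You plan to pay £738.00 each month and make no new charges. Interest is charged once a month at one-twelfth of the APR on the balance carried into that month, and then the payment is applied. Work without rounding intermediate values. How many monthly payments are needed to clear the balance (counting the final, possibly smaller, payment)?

Monthly rate r = 28.6%/12 = 2.38333% = 0.0238333.
Recurrence: B ← B·(1+r) − £738.00.
Month 1: interest £136.09; balance after payment £5,108.09.
Month 2: interest £121.74; balance after payment £4,491.83.
Closed form: n = −ln(1 − rB₀/P)/ln(1+r) = −ln(0.8156)/ln(1.02383) ≈ 8.654, so the balance reaches zero during payment 9.

9 months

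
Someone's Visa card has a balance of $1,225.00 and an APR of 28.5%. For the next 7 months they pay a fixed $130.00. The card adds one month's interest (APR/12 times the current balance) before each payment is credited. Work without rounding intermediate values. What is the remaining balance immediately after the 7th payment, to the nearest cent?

Monthly rate r = 28.5%/12 = 2.375% = 0.02375.
Each month: B ← B·(1+r) − $130.00.
Month 1: interest $29.09; balance after payment $1,124.09.
Month 2: interest $26.70; balance after payment $1,020.79.
Month 3: interest $24.24; balance after payment $915.03.
Month 4: interest $21.73; balance after payment $806.77.
Month 5: interest $19.16; balance after payment $695.93.
Month 6: interest $16.53; balance after payment $582.46.
Month 7: interest $13.83; balance after payment $466.29.

$466.29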